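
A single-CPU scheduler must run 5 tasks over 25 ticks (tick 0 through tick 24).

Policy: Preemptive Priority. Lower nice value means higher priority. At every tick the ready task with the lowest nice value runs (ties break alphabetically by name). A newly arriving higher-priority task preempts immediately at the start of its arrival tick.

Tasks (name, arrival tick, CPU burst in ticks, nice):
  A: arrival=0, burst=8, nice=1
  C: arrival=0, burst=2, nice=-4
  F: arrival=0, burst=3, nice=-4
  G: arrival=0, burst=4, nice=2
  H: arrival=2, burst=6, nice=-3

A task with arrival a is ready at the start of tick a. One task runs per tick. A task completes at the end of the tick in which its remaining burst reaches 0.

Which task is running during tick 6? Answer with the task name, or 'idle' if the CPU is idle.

running at tick 6 = H

t=0: ready={A,C,F,G} → run C
t=1: ready={A,C,F,G} → run C
t=2: ready={A,F,G,H} → run F
t=3: ready={A,F,G,H} → run F
t=4: ready={A,F,G,H} → run F
t=5: ready={A,G,H} → run H
t=6: ready={A,G,H} → run H
t=7: ready={A,G,H} → run H
t=8: ready={A,G,H} → run H
t=9: ready={A,G,H} → run H
t=10: ready={A,G,H} → run H
t=11: ready={A,G} → run A
t=12: ready={A,G} → run A
t=13: ready={A,G} → run A
t=14: ready={A,G} → run A
t=15: ready={A,G} → run A
t=16: ready={A,G} → run A
t=17: ready={A,G} → run A
t=18: ready={A,G} → run A
t=19: ready={G} → run G
t=20: ready={G} → run G
t=21: ready={G} → run G
t=22: ready={G} → run G
t=23: (idle)
t=24: (idle)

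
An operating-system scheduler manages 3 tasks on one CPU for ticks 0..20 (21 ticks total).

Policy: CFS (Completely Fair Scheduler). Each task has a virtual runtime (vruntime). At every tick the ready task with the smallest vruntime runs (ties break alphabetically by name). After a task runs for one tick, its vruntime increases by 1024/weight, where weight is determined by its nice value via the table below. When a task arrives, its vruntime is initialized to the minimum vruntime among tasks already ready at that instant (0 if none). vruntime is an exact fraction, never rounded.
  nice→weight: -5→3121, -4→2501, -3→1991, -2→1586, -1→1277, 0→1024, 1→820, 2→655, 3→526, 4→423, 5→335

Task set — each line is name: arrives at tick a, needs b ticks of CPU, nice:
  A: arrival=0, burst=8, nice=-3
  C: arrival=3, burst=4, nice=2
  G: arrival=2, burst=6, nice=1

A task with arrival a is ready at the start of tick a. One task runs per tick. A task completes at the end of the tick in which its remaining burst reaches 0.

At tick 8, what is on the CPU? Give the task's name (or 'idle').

t=0: vr[A=0] → run A
t=1: vr[A=1024/1991] → run A
t=2: vr[A=2048/1991 G=2048/1991] → run A
t=3: vr[A=3072/1991 C=2048/1991 G=2048/1991] → run C
t=4: vr[A=3072/1991 C=3380224/1304105 G=2048/1991] → run G
t=5: vr[A=3072/1991 C=3380224/1304105 G=929536/408155] → run A
t=6: vr[A=4096/1991 C=3380224/1304105 G=929536/408155] → run A
t=7: vr[A=5120/1991 C=3380224/1304105 G=929536/408155] → run G
t=8: vr[A=5120/1991 C=3380224/1304105 G=1439232/408155] → run A
t=9: vr[A=6144/1991 C=3380224/1304105 G=1439232/408155] → run C
t=10: vr[A=6144/1991 C=5419008/1304105 G=1439232/408155] → run A
t=11: vr[A=7168/1991 C=5419008/1304105 G=1439232/408155] → run G
t=12: vr[A=7168/1991 C=5419008/1304105 G=1948928/408155] → run A
t=13: vr[C=5419008/1304105 G=1948928/408155] → run C
t=14: vr[C=7457792/1304105 G=1948928/408155] → run G
t=15: vr[C=7457792/1304105 G=2458624/408155] → run C
t=16: vr[G=2458624/408155] → run G
t=17: vr[G=593664/81631] → run G
t=18: (idle)
t=19: (idle)
t=20: (idle)

running at tick 8 = A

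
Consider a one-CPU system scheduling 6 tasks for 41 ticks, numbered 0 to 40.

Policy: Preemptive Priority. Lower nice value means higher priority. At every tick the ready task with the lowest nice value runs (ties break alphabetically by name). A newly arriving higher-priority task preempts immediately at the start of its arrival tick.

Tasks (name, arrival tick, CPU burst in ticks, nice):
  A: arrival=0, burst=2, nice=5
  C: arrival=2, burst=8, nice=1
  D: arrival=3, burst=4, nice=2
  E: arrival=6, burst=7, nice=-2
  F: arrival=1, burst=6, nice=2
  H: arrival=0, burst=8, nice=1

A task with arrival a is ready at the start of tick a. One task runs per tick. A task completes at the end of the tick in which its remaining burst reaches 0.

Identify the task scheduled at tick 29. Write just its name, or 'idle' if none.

t=0: ready={A,H} → run H
t=1: ready={A,F,H} → run H
t=2: ready={A,C,F,H} → run C
t=3: ready={A,C,D,F,H} → run C
t=4: ready={A,C,D,F,H} → run C
t=5: ready={A,C,D,F,H} → run C
t=6: ready={A,C,D,E,F,H} → run E
t=7: ready={A,C,D,E,F,H} → run E
t=8: ready={A,C,D,E,F,H} → run E
t=9: ready={A,C,D,E,F,H} → run E
t=10: ready={A,C,D,E,F,H} → run E
t=11: ready={A,C,D,E,F,H} → run E
t=12: ready={A,C,D,E,F,H} → run E
t=13: ready={A,C,D,F,H} → run C
t=14: ready={A,C,D,F,H} → run C
t=15: ready={A,C,D,F,H} → run C
t=16: ready={A,C,D,F,H} → run C
t=17: ready={A,D,F,H} → run H
t=18: ready={A,D,F,H} → run H
t=19: ready={A,D,F,H} → run H
t=20: ready={A,D,F,H} → run H
t=21: ready={A,D,F,H} → run H
t=22: ready={A,D,F,H} → run H
t=23: ready={A,D,F} → run D
t=24: ready={A,D,F} → run D
t=25: ready={A,D,F} → run D
t=26: ready={A,D,F} → run D
t=27: ready={A,F} → run F
t=28: ready={A,F} → run F
t=29: ready={A,F} → run F
t=30: ready={A,F} → run F
t=31: ready={A,F} → run F
t=32: ready={A,F} → run F
t=33: ready={A} → run A
t=34: ready={A} → run A
t=35: (idle)
t=36: (idle)
t=37: (idle)
t=38: (idle)
t=39: (idle)
t=40: (idle)

running at tick 29 = F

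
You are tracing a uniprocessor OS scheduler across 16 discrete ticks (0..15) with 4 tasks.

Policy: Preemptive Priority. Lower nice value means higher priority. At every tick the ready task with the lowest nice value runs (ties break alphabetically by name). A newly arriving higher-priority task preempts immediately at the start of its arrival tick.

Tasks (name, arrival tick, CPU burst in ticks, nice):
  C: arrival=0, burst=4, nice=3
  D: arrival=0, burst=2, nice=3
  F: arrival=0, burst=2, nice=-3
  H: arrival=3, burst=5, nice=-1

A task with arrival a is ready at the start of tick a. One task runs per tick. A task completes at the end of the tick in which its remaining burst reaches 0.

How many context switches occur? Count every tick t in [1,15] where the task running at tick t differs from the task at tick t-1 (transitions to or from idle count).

context switches = 5

t=0: ready={C,D,F} → run F
t=1: ready={C,D,F} → run F
t=2: ready={C,D} → run C
t=3: ready={C,D,H} → run H
t=4: ready={C,D,H} → run H
t=5: ready={C,D,H} → run H
t=6: ready={C,D,H} → run H
t=7: ready={C,D,H} → run H
t=8: ready={C,D} → run C
t=9: ready={C,D} → run C
t=10: ready={C,D} → run C
t=11: ready={D} → run D
t=12: ready={D} → run D
t=13: (idle)
t=14: (idle)
t=15: (idle)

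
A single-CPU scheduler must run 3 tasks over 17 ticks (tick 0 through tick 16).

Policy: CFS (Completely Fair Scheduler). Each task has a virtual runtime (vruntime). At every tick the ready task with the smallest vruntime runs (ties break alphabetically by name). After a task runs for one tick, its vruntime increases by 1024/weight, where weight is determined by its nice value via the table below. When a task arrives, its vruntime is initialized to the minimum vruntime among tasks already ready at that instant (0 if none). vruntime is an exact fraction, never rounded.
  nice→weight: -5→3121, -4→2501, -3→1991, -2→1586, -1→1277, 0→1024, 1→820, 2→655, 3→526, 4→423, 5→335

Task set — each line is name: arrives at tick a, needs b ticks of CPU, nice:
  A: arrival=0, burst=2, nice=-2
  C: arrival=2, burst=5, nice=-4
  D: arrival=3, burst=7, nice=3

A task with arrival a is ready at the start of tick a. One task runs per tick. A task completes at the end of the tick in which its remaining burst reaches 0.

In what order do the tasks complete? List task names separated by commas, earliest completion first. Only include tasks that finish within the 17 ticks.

completion order = A, C, D

t=0: vr[A=0] → run A
t=1: vr[A=512/793] → run A
t=2: vr[C=0] → run C
t=3: vr[C=1024/2501 D=1024/2501] → run C
t=4: vr[C=2048/2501 D=1024/2501] → run D
t=5: vr[C=2048/2501 D=1549824/657763] → run C
t=6: vr[C=3072/2501 D=1549824/657763] → run C
t=7: vr[C=4096/2501 D=1549824/657763] → run C
t=8: vr[D=1549824/657763] → run D
t=9: vr[D=2830336/657763] → run D
t=10: vr[D=4110848/657763] → run D
t=11: vr[D=5391360/657763] → run D
t=12: vr[D=6671872/657763] → run D
t=13: vr[D=7952384/657763] → run D
t=14: (idle)
t=15: (idle)
t=16: (idle)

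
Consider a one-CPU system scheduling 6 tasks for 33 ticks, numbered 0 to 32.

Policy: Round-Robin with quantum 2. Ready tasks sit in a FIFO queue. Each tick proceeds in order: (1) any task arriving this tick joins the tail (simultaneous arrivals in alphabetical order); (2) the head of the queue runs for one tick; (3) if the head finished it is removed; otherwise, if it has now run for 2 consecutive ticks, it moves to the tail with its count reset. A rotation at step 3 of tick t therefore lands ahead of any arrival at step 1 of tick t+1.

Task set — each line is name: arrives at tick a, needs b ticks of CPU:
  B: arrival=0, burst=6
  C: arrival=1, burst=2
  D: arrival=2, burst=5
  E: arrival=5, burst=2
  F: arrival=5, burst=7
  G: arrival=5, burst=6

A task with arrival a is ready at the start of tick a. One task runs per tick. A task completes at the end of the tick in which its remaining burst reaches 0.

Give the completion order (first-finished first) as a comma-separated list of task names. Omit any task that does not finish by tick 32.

completion order = C, E, B, D, G, F

t=0: queue=[B] q_used=0 → run B
t=1: queue=[B,C] q_used=1 → run B
t=2: queue=[C,B,D] q_used=0 → run C
t=3: queue=[C,B,D] q_used=1 → run C
t=4: queue=[B,D] q_used=0 → run B
t=5: queue=[B,D,E,F,G] q_used=1 → run B
t=6: queue=[D,E,F,G,B] q_used=0 → run D
t=7: queue=[D,E,F,G,B] q_used=1 → run D
t=8: queue=[E,F,G,B,D] q_used=0 → run E
t=9: queue=[E,F,G,B,D] q_used=1 → run E
t=10: queue=[F,G,B,D] q_used=0 → run F
t=11: queue=[F,G,B,D] q_used=1 → run F
t=12: queue=[G,B,D,F] q_used=0 → run G
t=13: queue=[G,B,D,F] q_used=1 → run G
t=14: queue=[B,D,F,G] q_used=0 → run B
t=15: queue=[B,D,F,G] q_used=1 → run B
t=16: queue=[D,F,G] q_used=0 → run D
t=17: queue=[D,F,G] q_used=1 → run D
t=18: queue=[F,G,D] q_used=0 → run F
t=19: queue=[F,G,D] q_used=1 → run F
t=20: queue=[G,D,F] q_used=0 → run G
t=21: queue=[G,D,F] q_used=1 → run G
t=22: queue=[D,F,G] q_used=0 → run D
t=23: queue=[F,G] q_used=0 → run F
t=24: queue=[F,G] q_used=1 → run F
t=25: queue=[G,F] q_used=0 → run G
t=26: queue=[G,F] q_used=1 → run G
t=27: queue=[F] q_used=0 → run F
t=28: (idle)
t=29: (idle)
t=30: (idle)
t=31: (idle)
t=32: (idle)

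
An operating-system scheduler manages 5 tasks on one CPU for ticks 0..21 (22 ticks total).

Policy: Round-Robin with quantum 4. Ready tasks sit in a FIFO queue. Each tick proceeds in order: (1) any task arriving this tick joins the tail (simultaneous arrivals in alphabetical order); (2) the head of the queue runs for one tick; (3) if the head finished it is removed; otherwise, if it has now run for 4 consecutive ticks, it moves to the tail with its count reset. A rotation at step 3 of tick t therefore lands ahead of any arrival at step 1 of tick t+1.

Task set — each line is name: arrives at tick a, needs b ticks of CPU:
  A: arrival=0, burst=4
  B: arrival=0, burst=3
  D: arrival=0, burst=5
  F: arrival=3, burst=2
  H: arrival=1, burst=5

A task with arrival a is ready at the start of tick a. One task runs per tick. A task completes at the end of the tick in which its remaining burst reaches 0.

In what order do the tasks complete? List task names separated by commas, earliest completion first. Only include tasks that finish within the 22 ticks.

t=0: queue=[A,B,D] q_used=0 → run A
t=1: queue=[A,B,D,H] q_used=1 → run A
t=2: queue=[A,B,D,H] q_used=2 → run A
t=3: queue=[A,B,D,H,F] q_used=3 → run A
t=4: queue=[B,D,H,F] q_used=0 → run B
t=5: queue=[B,D,H,F] q_used=1 → run B
t=6: queue=[B,D,H,F] q_used=2 → run B
t=7: queue=[D,H,F] q_used=0 → run D
t=8: queue=[D,H,F] q_used=1 → run D
t=9: queue=[D,H,F] q_used=2 → run D
t=10: queue=[D,H,F] q_used=3 → run D
t=11: queue=[H,F,D] q_used=0 → run H
t=12: queue=[H,F,D] q_used=1 → run H
t=13: queue=[H,F,D] q_used=2 → run H
t=14: queue=[H,F,D] q_used=3 → run H
t=15: queue=[F,D,H] q_used=0 → run F
t=16: queue=[F,D,H] q_used=1 → run F
t=17: queue=[D,H] q_used=0 → run D
t=18: queue=[H] q_used=0 → run H
t=19: (idle)
t=20: (idle)
t=21: (idle)

completion order = A, B, F, D, H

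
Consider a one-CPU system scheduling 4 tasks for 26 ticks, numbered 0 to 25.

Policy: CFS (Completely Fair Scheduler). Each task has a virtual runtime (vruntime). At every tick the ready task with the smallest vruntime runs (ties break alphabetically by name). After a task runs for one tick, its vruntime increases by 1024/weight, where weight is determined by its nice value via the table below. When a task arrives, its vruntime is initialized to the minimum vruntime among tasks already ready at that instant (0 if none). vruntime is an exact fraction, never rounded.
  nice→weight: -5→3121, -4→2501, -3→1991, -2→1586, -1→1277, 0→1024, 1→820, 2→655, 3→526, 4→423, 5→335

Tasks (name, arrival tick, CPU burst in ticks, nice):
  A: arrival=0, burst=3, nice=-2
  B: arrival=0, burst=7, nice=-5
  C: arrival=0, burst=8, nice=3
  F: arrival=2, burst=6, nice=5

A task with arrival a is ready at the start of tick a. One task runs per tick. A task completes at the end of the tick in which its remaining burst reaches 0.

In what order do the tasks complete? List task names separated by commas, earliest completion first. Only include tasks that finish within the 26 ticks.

t=0: vr[A=0 B=0 C=0] → run A
t=1: vr[A=512/793 B=0 C=0] → run B
t=2: vr[A=512/793 B=1024/3121 C=0 F=0] → run C
t=3: vr[A=512/793 B=1024/3121 C=512/263 F=0] → run F
t=4: vr[A=512/793 B=1024/3121 C=512/263 F=1024/335] → run B
t=5: vr[A=512/793 B=2048/3121 C=512/263 F=1024/335] → run A
t=6: vr[A=1024/793 B=2048/3121 C=512/263 F=1024/335] → run B
t=7: vr[A=1024/793 B=3072/3121 C=512/263 F=1024/335] → run B
t=8: vr[A=1024/793 B=4096/3121 C=512/263 F=1024/335] → run A
t=9: vr[B=4096/3121 C=512/263 F=1024/335] → run B
t=10: vr[B=5120/3121 C=512/263 F=1024/335] → run B
t=11: vr[B=6144/3121 C=512/263 F=1024/335] → run C
t=12: vr[B=6144/3121 C=1024/263 F=1024/335] → run B
t=13: vr[C=1024/263 F=1024/335] → run F
t=14: vr[C=1024/263 F=2048/335] → run C
t=15: vr[C=1536/263 F=2048/335] → run C
t=16: vr[C=2048/263 F=2048/335] → run F
t=17: vr[C=2048/263 F=3072/335] → run C
t=18: vr[C=2560/263 F=3072/335] → run F
t=19: vr[C=2560/263 F=4096/335] → run C
t=20: vr[C=3072/263 F=4096/335] → run C
t=21: vr[C=3584/263 F=4096/335] → run F
t=22: vr[C=3584/263 F=1024/67] → run C
t=23: vr[F=1024/67] → run F
t=24: (idle)
t=25: (idle)

completion order = A, B, C, F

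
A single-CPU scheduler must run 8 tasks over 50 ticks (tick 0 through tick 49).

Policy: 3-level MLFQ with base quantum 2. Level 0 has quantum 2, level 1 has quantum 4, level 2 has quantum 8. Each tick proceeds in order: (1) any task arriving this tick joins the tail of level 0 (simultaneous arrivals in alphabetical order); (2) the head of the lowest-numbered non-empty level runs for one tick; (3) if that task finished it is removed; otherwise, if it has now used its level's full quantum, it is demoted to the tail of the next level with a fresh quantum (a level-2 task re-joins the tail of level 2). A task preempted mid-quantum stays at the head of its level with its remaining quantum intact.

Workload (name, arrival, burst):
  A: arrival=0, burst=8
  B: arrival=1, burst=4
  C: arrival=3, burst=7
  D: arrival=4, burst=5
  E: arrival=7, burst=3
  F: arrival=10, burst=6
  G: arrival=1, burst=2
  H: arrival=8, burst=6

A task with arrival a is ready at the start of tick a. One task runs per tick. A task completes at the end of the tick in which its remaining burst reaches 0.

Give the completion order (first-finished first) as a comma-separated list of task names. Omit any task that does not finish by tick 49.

t=0: L0/L1/L2 = A/-/- → run A
t=1: L0/L1/L2 = ABG/-/- → run A
t=2: L0/L1/L2 = BG/A/- → run B
t=3: L0/L1/L2 = BGC/A/- → run B
t=4: L0/L1/L2 = GCD/AB/- → run G
t=5: L0/L1/L2 = GCD/AB/- → run G
t=6: L0/L1/L2 = CD/AB/- → run C
t=7: L0/L1/L2 = CDE/AB/- → run C
t=8: L0/L1/L2 = DEH/ABC/- → run D
t=9: L0/L1/L2 = DEH/ABC/- → run D
t=10: L0/L1/L2 = EHF/ABCD/- → run E
t=11: L0/L1/L2 = EHF/ABCD/- → run E
t=12: L0/L1/L2 = HF/ABCDE/- → run H
t=13: L0/L1/L2 = HF/ABCDE/- → run H
t=14: L0/L1/L2 = F/ABCDEH/- → run F
t=15: L0/L1/L2 = F/ABCDEH/- → run F
t=16: L0/L1/L2 = -/ABCDEHF/- → run A
t=17: L0/L1/L2 = -/ABCDEHF/- → run A
t=18: L0/L1/L2 = -/ABCDEHF/- → run A
t=19: L0/L1/L2 = -/ABCDEHF/- → run A
t=20: L0/L1/L2 = -/BCDEHF/A → run B
t=21: L0/L1/L2 = -/BCDEHF/A → run B
t=22: L0/L1/L2 = -/CDEHF/A → run C
t=23: L0/L1/L2 = -/CDEHF/A → run C
t=24: L0/L1/L2 = -/CDEHF/A → run C
t=25: L0/L1/L2 = -/CDEHF/A → run C
t=26: L0/L1/L2 = -/DEHF/AC → run D
t=27: L0/L1/L2 = -/DEHF/AC → run D
t=28: L0/L1/L2 = -/DEHF/AC → run D
t=29: L0/L1/L2 = -/EHF/AC → run E
t=30: L0/L1/L2 = -/HF/AC → run H
t=31: L0/L1/L2 = -/HF/AC → run H
t=32: L0/L1/L2 = -/HF/AC → run H
t=33: L0/L1/L2 = -/HF/AC → run H
t=34: L0/L1/L2 = -/F/AC → run F
t=35: L0/L1/L2 = -/F/AC → run F
t=36: L0/L1/L2 = -/F/AC → run F
t=37: L0/L1/L2 = -/F/AC → run F
t=38: L0/L1/L2 = -/-/AC → run A
t=39: L0/L1/L2 = -/-/AC → run A
t=40: L0/L1/L2 = -/-/C → run C
t=41: (idle)
t=42: (idle)
t=43: (idle)
t=44: (idle)
t=45: (idle)
t=46: (idle)
t=47: (idle)
t=48: (idle)
t=49: (idle)

completion order = G, B, D, E, H, F, A, C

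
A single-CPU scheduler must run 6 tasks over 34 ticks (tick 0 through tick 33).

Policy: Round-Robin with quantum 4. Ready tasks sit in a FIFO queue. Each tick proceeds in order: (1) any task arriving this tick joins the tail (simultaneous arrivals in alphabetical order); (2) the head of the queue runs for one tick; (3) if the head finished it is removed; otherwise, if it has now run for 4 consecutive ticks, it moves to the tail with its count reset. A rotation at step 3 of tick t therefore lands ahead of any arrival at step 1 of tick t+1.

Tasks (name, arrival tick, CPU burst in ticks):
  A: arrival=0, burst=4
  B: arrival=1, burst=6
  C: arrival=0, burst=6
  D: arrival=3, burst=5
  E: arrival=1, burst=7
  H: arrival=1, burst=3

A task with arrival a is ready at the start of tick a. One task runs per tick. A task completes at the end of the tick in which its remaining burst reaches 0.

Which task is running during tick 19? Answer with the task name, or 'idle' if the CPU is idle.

t=0: queue=[A,C] q_used=0 → run A
t=1: queue=[A,C,B,E,H] q_used=1 → run A
t=2: queue=[A,C,B,E,H] q_used=2 → run A
t=3: queue=[A,C,B,E,H,D] q_used=3 → run A
t=4: queue=[C,B,E,H,D] q_used=0 → run C
t=5: queue=[C,B,E,H,D] q_used=1 → run C
t=6: queue=[C,B,E,H,D] q_used=2 → run C
t=7: queue=[C,B,E,H,D] q_used=3 → run C
t=8: queue=[B,E,H,D,C] q_used=0 → run B
t=9: queue=[B,E,H,D,C] q_used=1 → run B
t=10: queue=[B,E,H,D,C] q_used=2 → run B
t=11: queue=[B,E,H,D,C] q_used=3 → run B
t=12: queue=[E,H,D,C,B] q_used=0 → run E
t=13: queue=[E,H,D,C,B] q_used=1 → run E
t=14: queue=[E,H,D,C,B] q_used=2 → run E
t=15: queue=[E,H,D,C,B] q_used=3 → run E
t=16: queue=[H,D,C,B,E] q_used=0 → run H
t=17: queue=[H,D,C,B,E] q_used=1 → run H
t=18: queue=[H,D,C,B,E] q_used=2 → run H
t=19: queue=[D,C,B,E] q_used=0 → run D
t=20: queue=[D,C,B,E] q_used=1 → run D
t=21: queue=[D,C,B,E] q_used=2 → run D
t=22: queue=[D,C,B,E] q_used=3 → run D
t=23: queue=[C,B,E,D] q_used=0 → run C
t=24: queue=[C,B,E,D] q_used=1 → run C
t=25: queue=[B,E,D] q_used=0 → run B
t=26: queue=[B,E,D] q_used=1 → run B
t=27: queue=[E,D] q_used=0 → run E
t=28: queue=[E,D] q_used=1 → run E
t=29: queue=[E,D] q_used=2 → run E
t=30: queue=[D] q_used=0 → run D
t=31: (idle)
t=32: (idle)
t=33: (idle)

running at tick 19 = D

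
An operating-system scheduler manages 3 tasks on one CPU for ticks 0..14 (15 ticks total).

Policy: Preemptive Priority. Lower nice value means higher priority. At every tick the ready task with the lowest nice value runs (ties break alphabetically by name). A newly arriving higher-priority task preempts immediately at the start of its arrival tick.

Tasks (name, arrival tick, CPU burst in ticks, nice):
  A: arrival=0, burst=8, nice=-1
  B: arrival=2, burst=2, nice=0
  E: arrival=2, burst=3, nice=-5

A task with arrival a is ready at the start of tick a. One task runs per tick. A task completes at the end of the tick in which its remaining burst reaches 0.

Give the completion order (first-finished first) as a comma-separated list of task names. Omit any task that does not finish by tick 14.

completion order = E, A, B

t=0: ready={A} → run A
t=1: ready={A} → run A
t=2: ready={A,B,E} → run E
t=3: ready={A,B,E} → run E
t=4: ready={A,B,E} → run E
t=5: ready={A,B} → run A
t=6: ready={A,B} → run A
t=7: ready={A,B} → run A
t=8: ready={A,B} → run A
t=9: ready={A,B} → run A
t=10: ready={A,B} → run A
t=11: ready={B} → run B
t=12: ready={B} → run B
t=13: (idle)
t=14: (idle)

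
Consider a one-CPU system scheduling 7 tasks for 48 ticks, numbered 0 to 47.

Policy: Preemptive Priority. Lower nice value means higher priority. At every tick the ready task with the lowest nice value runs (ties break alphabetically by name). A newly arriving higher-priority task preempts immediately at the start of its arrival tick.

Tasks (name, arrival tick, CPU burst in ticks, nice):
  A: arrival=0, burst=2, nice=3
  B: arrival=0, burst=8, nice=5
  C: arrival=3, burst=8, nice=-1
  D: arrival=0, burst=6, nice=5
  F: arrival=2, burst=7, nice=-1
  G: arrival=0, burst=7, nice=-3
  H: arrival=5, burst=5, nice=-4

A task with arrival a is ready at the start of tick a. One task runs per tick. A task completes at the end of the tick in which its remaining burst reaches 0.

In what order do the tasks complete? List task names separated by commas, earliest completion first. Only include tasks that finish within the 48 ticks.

t=0: ready={A,B,D,G} → run G
t=1: ready={A,B,D,G} → run G
t=2: ready={A,B,D,F,G} → run G
t=3: ready={A,B,C,D,F,G} → run G
t=4: ready={A,B,C,D,F,G} → run G
t=5: ready={A,B,C,D,F,G,H} → run H
t=6: ready={A,B,C,D,F,G,H} → run H
t=7: ready={A,B,C,D,F,G,H} → run H
t=8: ready={A,B,C,D,F,G,H} → run H
t=9: ready={A,B,C,D,F,G,H} → run H
t=10: ready={A,B,C,D,F,G} → run G
t=11: ready={A,B,C,D,F,G} → run G
t=12: ready={A,B,C,D,F} → run C
t=13: ready={A,B,C,D,F} → run C
t=14: ready={A,B,C,D,F} → run C
t=15: ready={A,B,C,D,F} → run C
t=16: ready={A,B,C,D,F} → run C
t=17: ready={A,B,C,D,F} → run C
t=18: ready={A,B,C,D,F} → run C
t=19: ready={A,B,C,D,F} → run C
t=20: ready={A,B,D,F} → run F
t=21: ready={A,B,D,F} → run F
t=22: ready={A,B,D,F} → run F
t=23: ready={A,B,D,F} → run F
t=24: ready={A,B,D,F} → run F
t=25: ready={A,B,D,F} → run F
t=26: ready={A,B,D,F} → run F
t=27: ready={A,B,D} → run A
t=28: ready={A,B,D} → run A
t=29: ready={B,D} → run B
t=30: ready={B,D} → run B
t=31: ready={B,D} → run B
t=32: ready={B,D} → run B
t=33: ready={B,D} → run B
t=34: ready={B,D} → run B
t=35: ready={B,D} → run B
t=36: ready={B,D} → run B
t=37: ready={D} → run D
t=38: ready={D} → run D
t=39: ready={D} → run D
t=40: ready={D} → run D
t=41: ready={D} → run D
t=42: ready={D} → run D
t=43: (idle)
t=44: (idle)
t=45: (idle)
t=46: (idle)
t=47: (idle)

completion order = H, G, C, F, A, B, D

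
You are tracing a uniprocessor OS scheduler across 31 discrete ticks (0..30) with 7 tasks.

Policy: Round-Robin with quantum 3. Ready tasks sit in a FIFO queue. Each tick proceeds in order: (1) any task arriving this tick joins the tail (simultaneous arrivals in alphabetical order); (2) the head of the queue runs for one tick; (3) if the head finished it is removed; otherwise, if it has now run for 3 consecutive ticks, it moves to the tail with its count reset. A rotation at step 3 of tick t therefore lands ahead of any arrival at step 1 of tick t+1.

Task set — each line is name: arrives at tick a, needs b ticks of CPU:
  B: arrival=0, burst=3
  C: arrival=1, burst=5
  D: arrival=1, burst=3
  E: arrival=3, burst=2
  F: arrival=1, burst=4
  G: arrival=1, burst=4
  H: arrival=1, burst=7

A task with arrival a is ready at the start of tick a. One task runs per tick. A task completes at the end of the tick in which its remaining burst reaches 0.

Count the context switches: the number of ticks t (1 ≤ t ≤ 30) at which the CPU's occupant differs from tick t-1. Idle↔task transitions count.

t=0: queue=[B] q_used=0 → run B
t=1: queue=[B,C,D,F,G,H] q_used=1 → run B
t=2: queue=[B,C,D,F,G,H] q_used=2 → run B
t=3: queue=[C,D,F,G,H,E] q_used=0 → run C
t=4: queue=[C,D,F,G,H,E] q_used=1 → run C
t=5: queue=[C,D,F,G,H,E] q_used=2 → run C
t=6: queue=[D,F,G,H,E,C] q_used=0 → run D
t=7: queue=[D,F,G,H,E,C] q_used=1 → run D
t=8: queue=[D,F,G,H,E,C] q_used=2 → run D
t=9: queue=[F,G,H,E,C] q_used=0 → run F
t=10: queue=[F,G,H,E,C] q_used=1 → run F
t=11: queue=[F,G,H,E,C] q_used=2 → run F
t=12: queue=[G,H,E,C,F] q_used=0 → run G
t=13: queue=[G,H,E,C,F] q_used=1 → run G
t=14: queue=[G,H,E,C,F] q_used=2 → run G
t=15: queue=[H,E,C,F,G] q_used=0 → run H
t=16: queue=[H,E,C,F,G] q_used=1 → run H
t=17: queue=[H,E,C,F,G] q_used=2 → run H
t=18: queue=[E,C,F,G,H] q_used=0 → run E
t=19: queue=[E,C,F,G,H] q_used=1 → run E
t=20: queue=[C,F,G,H] q_used=0 → run C
t=21: queue=[C,F,G,H] q_used=1 → run C
t=22: queue=[F,G,H] q_used=0 → run F
t=23: queue=[G,H] q_used=0 → run G
t=24: queue=[H] q_used=0 → run H
t=25: queue=[H] q_used=1 → run H
t=26: queue=[H] q_used=2 → run H
t=27: queue=[H] q_used=0 → run H
t=28: (idle)
t=29: (idle)
t=30: (idle)

context switches = 11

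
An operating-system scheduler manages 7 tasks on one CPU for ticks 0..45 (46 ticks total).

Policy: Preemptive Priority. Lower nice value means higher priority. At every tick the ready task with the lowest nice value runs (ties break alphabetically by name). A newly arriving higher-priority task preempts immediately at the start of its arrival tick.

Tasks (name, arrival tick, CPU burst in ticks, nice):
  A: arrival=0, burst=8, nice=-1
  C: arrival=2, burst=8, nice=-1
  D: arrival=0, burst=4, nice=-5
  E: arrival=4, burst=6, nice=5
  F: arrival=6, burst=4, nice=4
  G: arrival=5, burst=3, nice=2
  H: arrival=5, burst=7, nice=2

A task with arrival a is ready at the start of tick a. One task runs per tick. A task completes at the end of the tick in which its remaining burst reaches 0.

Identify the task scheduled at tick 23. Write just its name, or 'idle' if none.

running at tick 23 = H

t=0: ready={A,D} → run D
t=1: ready={A,D} → run D
t=2: ready={A,C,D} → run D
t=3: ready={A,C,D} → run D
t=4: ready={A,C,E} → run A
t=5: ready={A,C,E,G,H} → run A
t=6: ready={A,C,E,F,G,H} → run A
t=7: ready={A,C,E,F,G,H} → run A
t=8: ready={A,C,E,F,G,H} → run A
t=9: ready={A,C,E,F,G,H} → run A
t=10: ready={A,C,E,F,G,H} → run A
t=11: ready={A,C,E,F,G,H} → run A
t=12: ready={C,E,F,G,H} → run C
t=13: ready={C,E,F,G,H} → run C
t=14: ready={C,E,F,G,H} → run C
t=15: ready={C,E,F,G,H} → run C
t=16: ready={C,E,F,G,H} → run C
t=17: ready={C,E,F,G,H} → run C
t=18: ready={C,E,F,G,H} → run C
t=19: ready={C,E,F,G,H} → run C
t=20: ready={E,F,G,H} → run G
t=21: ready={E,F,G,H} → run G
t=22: ready={E,F,G,H} → run G
t=23: ready={E,F,H} → run H
t=24: ready={E,F,H} → run H
t=25: ready={E,F,H} → run H
t=26: ready={E,F,H} → run H
t=27: ready={E,F,H} → run H
t=28: ready={E,F,H} → run H
t=29: ready={E,F,H} → run H
t=30: ready={E,F} → run F
t=31: ready={E,F} → run F
t=32: ready={E,F} → run F
t=33: ready={E,F} → run F
t=34: ready={E} → run E
t=35: ready={E} → run E
t=36: ready={E} → run E
t=37: ready={E} → run E
t=38: ready={E} → run E
t=39: ready={E} → run E
t=40: (idle)
t=41: (idle)
t=42: (idle)
t=43: (idle)
t=44: (idle)
t=45: (idle)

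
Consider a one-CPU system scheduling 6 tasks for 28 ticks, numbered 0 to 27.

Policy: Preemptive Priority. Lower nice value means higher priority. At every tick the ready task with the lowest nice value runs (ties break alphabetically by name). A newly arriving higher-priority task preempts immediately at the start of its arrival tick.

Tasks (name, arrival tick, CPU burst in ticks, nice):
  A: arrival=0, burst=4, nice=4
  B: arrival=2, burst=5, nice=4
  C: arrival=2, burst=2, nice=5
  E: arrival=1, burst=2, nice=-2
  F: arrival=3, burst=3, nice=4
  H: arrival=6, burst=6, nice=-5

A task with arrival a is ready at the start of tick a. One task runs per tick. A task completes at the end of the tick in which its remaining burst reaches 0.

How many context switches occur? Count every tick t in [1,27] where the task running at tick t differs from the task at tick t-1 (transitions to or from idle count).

context switches = 7

t=0: ready={A} → run A
t=1: ready={A,E} → run E
t=2: ready={A,B,C,E} → run E
t=3: ready={A,B,C,F} → run A
t=4: ready={A,B,C,F} → run A
t=5: ready={A,B,C,F} → run A
t=6: ready={B,C,F,H} → run H
t=7: ready={B,C,F,H} → run H
t=8: ready={B,C,F,H} → run H
t=9: ready={B,C,F,H} → run H
t=10: ready={B,C,F,H} → run H
t=11: ready={B,C,F,H} → run H
t=12: ready={B,C,F} → run B
t=13: ready={B,C,F} → run B
t=14: ready={B,C,F} → run B
t=15: ready={B,C,F} → run B
t=16: ready={B,C,F} → run B
t=17: ready={C,F} → run F
t=18: ready={C,F} → run F
t=19: ready={C,F} → run F
t=20: ready={C} → run C
t=21: ready={C} → run C
t=22: (idle)
t=23: (idle)
t=24: (idle)
t=25: (idle)
t=26: (idle)
t=27: (idle)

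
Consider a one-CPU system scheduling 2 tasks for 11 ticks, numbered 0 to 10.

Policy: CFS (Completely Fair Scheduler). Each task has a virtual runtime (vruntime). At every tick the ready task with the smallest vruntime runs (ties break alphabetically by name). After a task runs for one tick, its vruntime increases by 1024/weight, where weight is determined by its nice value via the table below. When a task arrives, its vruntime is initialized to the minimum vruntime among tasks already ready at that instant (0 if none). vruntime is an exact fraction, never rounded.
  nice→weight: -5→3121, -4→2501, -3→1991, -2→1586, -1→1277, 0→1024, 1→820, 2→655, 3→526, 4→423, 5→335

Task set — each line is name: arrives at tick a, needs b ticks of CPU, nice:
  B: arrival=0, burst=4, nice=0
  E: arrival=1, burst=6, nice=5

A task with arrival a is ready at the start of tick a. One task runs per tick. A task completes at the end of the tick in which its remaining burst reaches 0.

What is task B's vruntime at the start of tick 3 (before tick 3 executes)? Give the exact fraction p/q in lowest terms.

t=0: vr[B=0] → run B
t=1: vr[B=1 E=1] → run B
t=2: vr[B=2 E=1] → run E
t=3: vr[B=2 E=1359/335] → run B
t=4: vr[B=3 E=1359/335] → run B
t=5: vr[E=1359/335] → run E
t=6: vr[E=2383/335] → run E
t=7: vr[E=3407/335] → run E
t=8: vr[E=4431/335] → run E
t=9: vr[E=1091/67] → run E
t=10: (idle)

vruntime(B, start of tick 3) = 2/1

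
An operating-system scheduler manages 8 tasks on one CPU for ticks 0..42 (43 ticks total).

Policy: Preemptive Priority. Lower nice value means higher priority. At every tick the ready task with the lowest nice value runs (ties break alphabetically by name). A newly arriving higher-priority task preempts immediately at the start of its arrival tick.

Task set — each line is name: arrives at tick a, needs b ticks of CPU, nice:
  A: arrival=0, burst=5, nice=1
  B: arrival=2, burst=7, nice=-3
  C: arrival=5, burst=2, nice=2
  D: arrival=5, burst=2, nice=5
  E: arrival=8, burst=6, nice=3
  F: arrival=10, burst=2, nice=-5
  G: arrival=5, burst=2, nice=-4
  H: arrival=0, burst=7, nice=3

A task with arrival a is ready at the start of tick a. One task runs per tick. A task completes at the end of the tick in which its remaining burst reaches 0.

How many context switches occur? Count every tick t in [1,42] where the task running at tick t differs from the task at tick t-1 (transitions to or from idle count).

context switches = 11

t=0: ready={A,H} → run A
t=1: ready={A,H} → run A
t=2: ready={A,B,H} → run B
t=3: ready={A,B,H} → run B
t=4: ready={A,B,H} → run B
t=5: ready={A,B,C,D,G,H} → run G
t=6: ready={A,B,C,D,G,H} → run G
t=7: ready={A,B,C,D,H} → run B
t=8: ready={A,B,C,D,E,H} → run B
t=9: ready={A,B,C,D,E,H} → run B
t=10: ready={A,B,C,D,E,F,H} → run F
t=11: ready={A,B,C,D,E,F,H} → run F
t=12: ready={A,B,C,D,E,H} → run B
t=13: ready={A,C,D,E,H} → run A
t=14: ready={A,C,D,E,H} → run A
t=15: ready={A,C,D,E,H} → run A
t=16: ready={C,D,E,H} → run C
t=17: ready={C,D,E,H} → run C
t=18: ready={D,E,H} → run E
t=19: ready={D,E,H} → run E
t=20: ready={D,E,H} → run E
t=21: ready={D,E,H} → run E
t=22: ready={D,E,H} → run E
t=23: ready={D,E,H} → run E
t=24: ready={D,H} → run H
t=25: ready={D,H} → run H
t=26: ready={D,H} → run H
t=27: ready={D,H} → run H
t=28: ready={D,H} → run H
t=29: ready={D,H} → run H
t=30: ready={D,H} → run H
t=31: ready={D} → run D
t=32: ready={D} → run D
t=33: (idle)
t=34: (idle)
t=35: (idle)
t=36: (idle)
t=37: (idle)
t=38: (idle)
t=39: (idle)
t=40: (idle)
t=41: (idle)
t=42: (idle)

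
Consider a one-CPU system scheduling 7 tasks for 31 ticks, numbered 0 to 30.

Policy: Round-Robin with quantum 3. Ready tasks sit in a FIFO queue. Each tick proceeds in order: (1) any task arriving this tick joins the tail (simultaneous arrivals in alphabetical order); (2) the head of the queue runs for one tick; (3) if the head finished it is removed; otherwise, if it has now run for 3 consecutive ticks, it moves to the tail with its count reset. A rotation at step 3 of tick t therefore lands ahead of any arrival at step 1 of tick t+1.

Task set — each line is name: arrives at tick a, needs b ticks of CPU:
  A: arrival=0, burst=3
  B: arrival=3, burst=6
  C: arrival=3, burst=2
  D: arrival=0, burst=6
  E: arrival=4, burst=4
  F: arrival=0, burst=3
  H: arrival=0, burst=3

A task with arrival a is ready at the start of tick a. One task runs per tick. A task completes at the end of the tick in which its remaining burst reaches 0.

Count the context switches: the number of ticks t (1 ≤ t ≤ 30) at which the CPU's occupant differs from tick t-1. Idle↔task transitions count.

context switches = 10

t=0: queue=[A,D,F,H] q_used=0 → run A
t=1: queue=[A,D,F,H] q_used=1 → run A
t=2: queue=[A,D,F,H] q_used=2 → run A
t=3: queue=[D,F,H,B,C] q_used=0 → run D
t=4: queue=[D,F,H,B,C,E] q_used=1 → run D
t=5: queue=[D,F,H,B,C,E] q_used=2 → run D
t=6: queue=[F,H,B,C,E,D] q_used=0 → run F
t=7: queue=[F,H,B,C,E,D] q_used=1 → run F
t=8: queue=[F,H,B,C,E,D] q_used=2 → run F
t=9: queue=[H,B,C,E,D] q_used=0 → run H
t=10: queue=[H,B,C,E,D] q_used=1 → run H
t=11: queue=[H,B,C,E,D] q_used=2 → run H
t=12: queue=[B,C,E,D] q_used=0 → run B
t=13: queue=[B,C,E,D] q_used=1 → run B
t=14: queue=[B,C,E,D] q_used=2 → run B
t=15: queue=[C,E,D,B] q_used=0 → run C
t=16: queue=[C,E,D,B] q_used=1 → run C
t=17: queue=[E,D,B] q_used=0 → run E
t=18: queue=[E,D,B] q_used=1 → run E
t=19: queue=[E,D,B] q_used=2 → run E
t=20: queue=[D,B,E] q_used=0 → run D
t=21: queue=[D,B,E] q_used=1 → run D
t=22: queue=[D,B,E] q_used=2 → run D
t=23: queue=[B,E] q_used=0 → run B
t=24: queue=[B,E] q_used=1 → run B
t=25: queue=[B,E] q_used=2 → run B
t=26: queue=[E] q_used=0 → run E
t=27: (idle)
t=28: (idle)
t=29: (idle)
t=30: (idle)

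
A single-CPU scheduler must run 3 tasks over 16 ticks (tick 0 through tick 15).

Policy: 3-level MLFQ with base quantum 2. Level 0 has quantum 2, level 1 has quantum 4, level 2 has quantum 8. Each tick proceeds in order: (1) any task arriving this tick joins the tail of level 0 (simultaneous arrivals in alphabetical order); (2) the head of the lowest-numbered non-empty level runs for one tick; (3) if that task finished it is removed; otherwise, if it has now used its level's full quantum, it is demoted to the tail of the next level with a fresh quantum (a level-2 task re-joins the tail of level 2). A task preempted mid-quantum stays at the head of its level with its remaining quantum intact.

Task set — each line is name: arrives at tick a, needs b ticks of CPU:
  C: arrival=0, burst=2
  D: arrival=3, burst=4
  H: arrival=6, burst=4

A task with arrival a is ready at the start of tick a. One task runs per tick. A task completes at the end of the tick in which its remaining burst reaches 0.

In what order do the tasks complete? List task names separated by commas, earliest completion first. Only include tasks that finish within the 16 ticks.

completion order = C, D, H

t=0: L0/L1/L2 = C/-/- → run C
t=1: L0/L1/L2 = C/-/- → run C
t=2: (idle)
t=3: L0/L1/L2 = D/-/- → run D
t=4: L0/L1/L2 = D/-/- → run D
t=5: L0/L1/L2 = -/D/- → run D
t=6: L0/L1/L2 = H/D/- → run H
t=7: L0/L1/L2 = H/D/- → run H
t=8: L0/L1/L2 = -/DH/- → run D
t=9: L0/L1/L2 = -/H/- → run H
t=10: L0/L1/L2 = -/H/- → run H
t=11: (idle)
t=12: (idle)
t=13: (idle)
t=14: (idle)
t=15: (idle)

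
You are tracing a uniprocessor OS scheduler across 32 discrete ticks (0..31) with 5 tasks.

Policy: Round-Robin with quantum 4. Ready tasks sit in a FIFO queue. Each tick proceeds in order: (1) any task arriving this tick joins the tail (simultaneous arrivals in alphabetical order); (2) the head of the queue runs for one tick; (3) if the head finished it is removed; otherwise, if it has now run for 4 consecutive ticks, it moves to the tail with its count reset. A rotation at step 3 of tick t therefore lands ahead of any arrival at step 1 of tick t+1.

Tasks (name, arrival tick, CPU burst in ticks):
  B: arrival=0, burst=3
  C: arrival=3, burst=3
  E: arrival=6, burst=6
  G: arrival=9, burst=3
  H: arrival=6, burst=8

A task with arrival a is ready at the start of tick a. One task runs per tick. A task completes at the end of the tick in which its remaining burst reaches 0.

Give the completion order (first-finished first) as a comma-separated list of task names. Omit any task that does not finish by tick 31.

t=0: queue=[B] q_used=0 → run B
t=1: queue=[B] q_used=1 → run B
t=2: queue=[B] q_used=2 → run B
t=3: queue=[C] q_used=0 → run C
t=4: queue=[C] q_used=1 → run C
t=5: queue=[C] q_used=2 → run C
t=6: queue=[E,H] q_used=0 → run E
t=7: queue=[E,H] q_used=1 → run E
t=8: queue=[E,H] q_used=2 → run E
t=9: queue=[E,H,G] q_used=3 → run E
t=10: queue=[H,G,E] q_used=0 → run H
t=11: queue=[H,G,E] q_used=1 → run H
t=12: queue=[H,G,E] q_used=2 → run H
t=13: queue=[H,G,E] q_used=3 → run H
t=14: queue=[G,E,H] q_used=0 → run G
t=15: queue=[G,E,H] q_used=1 → run G
t=16: queue=[G,E,H] q_used=2 → run G
t=17: queue=[E,H] q_used=0 → run E
t=18: queue=[E,H] q_used=1 → run E
t=19: queue=[H] q_used=0 → run H
t=20: queue=[H] q_used=1 → run H
t=21: queue=[H] q_used=2 → run H
t=22: queue=[H] q_used=3 → run H
t=23: (idle)
t=24: (idle)
t=25: (idle)
t=26: (idle)
t=27: (idle)
t=28: (idle)
t=29: (idle)
t=30: (idle)
t=31: (idle)

completion order = B, C, G, E, H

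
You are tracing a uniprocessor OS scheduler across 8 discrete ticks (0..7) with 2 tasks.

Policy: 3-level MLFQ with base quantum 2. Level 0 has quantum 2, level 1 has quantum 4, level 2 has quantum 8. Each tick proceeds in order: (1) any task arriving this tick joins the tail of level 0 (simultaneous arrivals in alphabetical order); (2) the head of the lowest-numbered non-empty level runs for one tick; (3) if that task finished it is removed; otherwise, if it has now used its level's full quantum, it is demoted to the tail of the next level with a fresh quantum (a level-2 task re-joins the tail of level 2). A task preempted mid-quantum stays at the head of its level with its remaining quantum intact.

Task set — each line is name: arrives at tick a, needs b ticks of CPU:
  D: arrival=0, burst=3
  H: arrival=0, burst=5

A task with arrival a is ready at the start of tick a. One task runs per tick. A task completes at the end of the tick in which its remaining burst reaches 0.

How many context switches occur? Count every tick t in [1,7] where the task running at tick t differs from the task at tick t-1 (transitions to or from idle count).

t=0: L0/L1/L2 = DH/-/- → run D
t=1: L0/L1/L2 = DH/-/- → run D
t=2: L0/L1/L2 = H/D/- → run H
t=3: L0/L1/L2 = H/D/- → run H
t=4: L0/L1/L2 = -/DH/- → run D
t=5: L0/L1/L2 = -/H/- → run H
t=6: L0/L1/L2 = -/H/- → run H
t=7: L0/L1/L2 = -/H/- → run H

context switches = 3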